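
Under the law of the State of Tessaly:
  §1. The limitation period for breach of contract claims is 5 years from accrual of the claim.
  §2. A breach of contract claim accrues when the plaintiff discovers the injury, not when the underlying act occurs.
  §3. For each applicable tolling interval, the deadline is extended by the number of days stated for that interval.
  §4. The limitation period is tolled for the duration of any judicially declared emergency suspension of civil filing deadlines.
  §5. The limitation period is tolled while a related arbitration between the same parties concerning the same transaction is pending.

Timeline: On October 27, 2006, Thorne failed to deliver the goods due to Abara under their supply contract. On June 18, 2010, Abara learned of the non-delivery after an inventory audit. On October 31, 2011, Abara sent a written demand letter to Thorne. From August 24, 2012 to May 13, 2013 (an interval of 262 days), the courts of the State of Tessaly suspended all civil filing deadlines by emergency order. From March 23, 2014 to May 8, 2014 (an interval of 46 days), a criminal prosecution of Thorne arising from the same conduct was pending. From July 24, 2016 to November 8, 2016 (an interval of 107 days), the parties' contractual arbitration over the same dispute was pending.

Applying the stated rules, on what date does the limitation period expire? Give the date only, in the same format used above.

March 6, 2016

Under the discovery rule, the claim accrued on June 18, 2010, when Abara discovered the injury — not on the October 27, 2006 date of the underlying act.
Adding the 5 years base period to June 18, 2010 gives a deadline of June 18, 2015, before any tolling.
The emergency suspension of filing deadlines from August 24, 2012 to May 13, 2013 tolled the period for 262 days, extending the deadline to March 6, 2016.
The pending related arbitration from July 24, 2016 to November 8, 2016 began after the period had already run on March 6, 2016, so it has no tolling effect.
No stated provision tolls the period for a criminal prosecution, so the interval from March 23, 2014 to May 8, 2014 has no effect on the deadline.
Nothing else in the chronology tolls or restarts the period.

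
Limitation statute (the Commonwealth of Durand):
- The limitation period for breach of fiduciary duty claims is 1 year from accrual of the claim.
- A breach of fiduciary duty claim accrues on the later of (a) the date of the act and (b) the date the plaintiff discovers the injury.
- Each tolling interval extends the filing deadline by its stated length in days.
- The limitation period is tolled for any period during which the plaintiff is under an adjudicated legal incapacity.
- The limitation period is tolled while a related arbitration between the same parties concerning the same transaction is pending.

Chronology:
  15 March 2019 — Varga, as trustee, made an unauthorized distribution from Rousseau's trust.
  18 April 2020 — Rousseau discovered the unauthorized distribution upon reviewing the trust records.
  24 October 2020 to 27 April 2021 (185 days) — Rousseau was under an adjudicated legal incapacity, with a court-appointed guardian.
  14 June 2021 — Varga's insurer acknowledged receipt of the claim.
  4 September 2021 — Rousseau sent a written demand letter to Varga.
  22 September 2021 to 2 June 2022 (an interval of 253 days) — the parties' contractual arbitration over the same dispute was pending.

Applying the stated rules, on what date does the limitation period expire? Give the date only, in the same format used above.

30 June 2022

Taking the later of the act (15 March 2019) and discovery (18 April 2020), the claim accrued on 18 April 2020.
The untolled deadline — 1 year after 18 April 2020 — is 18 April 2021.
Because the plaintiff's legal incapacity ran from 24 October 2020 to 27 April 2021, the deadline is extended by 185 days to 20 October 2021.
The pending related arbitration from 22 September 2021 to 2 June 2022 tolled the period for 253 days, extending the deadline to 30 June 2022.
The other events in the timeline have no effect on the limitation period under the stated rules.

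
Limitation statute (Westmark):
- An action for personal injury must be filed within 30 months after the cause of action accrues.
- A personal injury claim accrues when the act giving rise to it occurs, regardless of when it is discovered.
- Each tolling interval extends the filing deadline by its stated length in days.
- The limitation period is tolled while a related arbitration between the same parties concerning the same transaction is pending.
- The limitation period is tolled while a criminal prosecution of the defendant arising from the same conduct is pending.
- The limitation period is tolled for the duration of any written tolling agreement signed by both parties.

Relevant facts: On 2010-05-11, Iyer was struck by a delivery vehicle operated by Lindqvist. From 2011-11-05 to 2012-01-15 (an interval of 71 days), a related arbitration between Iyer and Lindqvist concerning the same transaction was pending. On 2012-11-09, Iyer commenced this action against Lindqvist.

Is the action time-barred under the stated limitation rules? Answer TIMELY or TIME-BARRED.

TIMELY

The cause of action accrued on 2010-05-11, the date of the act.
The untolled deadline — 30 months after 2010-05-11 — is 2012-11-11.
The period was tolled for 71 days by the pending related arbitration (2011-11-05 to 2012-01-15), pushing the deadline to 2013-01-21.
Filing on 2012-11-09 beat the 2013-01-21 deadline — the action is timely.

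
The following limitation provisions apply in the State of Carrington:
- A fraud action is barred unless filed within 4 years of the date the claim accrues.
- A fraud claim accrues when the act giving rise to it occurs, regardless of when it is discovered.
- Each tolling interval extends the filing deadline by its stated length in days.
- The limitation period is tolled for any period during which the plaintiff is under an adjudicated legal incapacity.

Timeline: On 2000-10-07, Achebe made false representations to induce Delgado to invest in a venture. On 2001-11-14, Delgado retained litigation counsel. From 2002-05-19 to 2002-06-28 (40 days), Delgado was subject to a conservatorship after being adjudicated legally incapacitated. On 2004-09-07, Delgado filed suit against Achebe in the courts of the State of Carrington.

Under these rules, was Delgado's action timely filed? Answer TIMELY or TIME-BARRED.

TIMELY

The claim accrued on 2000-10-07, when the wrongful act occurred.
The untolled deadline — 4 years after 2000-10-07 — is 2004-10-07.
The period was tolled for 40 days by the plaintiff's legal incapacity (2002-05-19 to 2002-06-28), pushing the deadline to 2004-11-16.
The other events in the timeline have no effect on the limitation period under the stated rules.
The 2004-09-07 filing precedes the 2004-11-16 deadline; the claim is timely.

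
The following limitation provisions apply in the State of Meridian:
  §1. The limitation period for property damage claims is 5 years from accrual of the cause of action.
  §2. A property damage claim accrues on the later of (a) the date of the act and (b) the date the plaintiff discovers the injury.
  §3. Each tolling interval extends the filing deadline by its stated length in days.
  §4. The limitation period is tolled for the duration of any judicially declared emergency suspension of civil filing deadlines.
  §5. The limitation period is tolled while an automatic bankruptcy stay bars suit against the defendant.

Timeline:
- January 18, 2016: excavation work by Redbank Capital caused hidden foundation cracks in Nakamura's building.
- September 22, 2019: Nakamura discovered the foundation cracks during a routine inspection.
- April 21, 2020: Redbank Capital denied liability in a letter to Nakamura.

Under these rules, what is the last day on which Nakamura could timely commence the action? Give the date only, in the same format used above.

September 22, 2024

Because discovery on September 22, 2019 post-dates the January 18, 2016 act, accrual under the later-of rule falls on September 22, 2019.
5 years from September 22, 2019 is September 22, 2024.
The other events in the timeline have no effect on the limitation period under the stated rules.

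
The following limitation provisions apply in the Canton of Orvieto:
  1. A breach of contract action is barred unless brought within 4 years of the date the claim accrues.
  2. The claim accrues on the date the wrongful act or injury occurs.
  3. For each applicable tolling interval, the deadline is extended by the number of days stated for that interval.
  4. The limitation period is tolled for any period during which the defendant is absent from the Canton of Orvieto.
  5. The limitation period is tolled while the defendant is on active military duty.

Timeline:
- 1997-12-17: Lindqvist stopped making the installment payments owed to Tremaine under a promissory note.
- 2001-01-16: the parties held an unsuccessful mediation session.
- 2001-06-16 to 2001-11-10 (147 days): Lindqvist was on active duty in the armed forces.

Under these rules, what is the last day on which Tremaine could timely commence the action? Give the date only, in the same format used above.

2002-05-13

The claim accrued on 1997-12-17, the date of the act.
4 years from 1997-12-17 is 2001-12-17.
Because the defendant's active military service ran from 2001-06-16 to 2001-11-10, the deadline is extended by 147 days to 2002-05-13.
Nothing else in the chronology tolls or restarts the period.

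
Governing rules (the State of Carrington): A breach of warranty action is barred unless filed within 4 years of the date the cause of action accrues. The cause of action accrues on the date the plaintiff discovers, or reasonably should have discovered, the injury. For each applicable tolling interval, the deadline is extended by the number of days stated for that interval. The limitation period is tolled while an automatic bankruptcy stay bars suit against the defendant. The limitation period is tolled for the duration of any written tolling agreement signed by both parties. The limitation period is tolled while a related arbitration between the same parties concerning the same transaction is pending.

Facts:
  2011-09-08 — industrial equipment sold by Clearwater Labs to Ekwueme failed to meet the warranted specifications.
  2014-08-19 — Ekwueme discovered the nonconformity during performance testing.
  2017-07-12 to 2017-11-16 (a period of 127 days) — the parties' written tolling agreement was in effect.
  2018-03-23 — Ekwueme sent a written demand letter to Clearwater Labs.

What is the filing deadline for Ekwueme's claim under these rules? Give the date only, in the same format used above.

The claim did not accrue until Ekwueme discovered the injury on 2014-08-19; the 2011-09-08 act date does not start the clock under the stated rule.
Adding the 4 years base period to 2014-08-19 gives a deadline of 2018-08-19, before any tolling.
The period was tolled for 127 days by the written tolling agreement (2017-07-12 to 2017-11-16), pushing the deadline to 2018-12-24.
None of the other events listed affects the running of the period under the stated rules.

2018-12-24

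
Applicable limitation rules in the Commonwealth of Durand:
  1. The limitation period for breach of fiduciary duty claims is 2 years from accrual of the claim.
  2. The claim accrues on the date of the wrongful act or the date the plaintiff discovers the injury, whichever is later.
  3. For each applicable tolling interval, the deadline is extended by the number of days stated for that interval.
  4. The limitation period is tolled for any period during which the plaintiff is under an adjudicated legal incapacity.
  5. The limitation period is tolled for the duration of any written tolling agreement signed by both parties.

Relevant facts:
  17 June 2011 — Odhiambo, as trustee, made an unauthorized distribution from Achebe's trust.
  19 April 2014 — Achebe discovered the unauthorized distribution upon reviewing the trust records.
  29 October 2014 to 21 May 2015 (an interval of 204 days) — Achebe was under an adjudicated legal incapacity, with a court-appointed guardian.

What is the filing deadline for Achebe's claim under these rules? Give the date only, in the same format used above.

9 November 2016

Taking the later of the act (17 June 2011) and discovery (19 April 2014), the claim accrued on 19 April 2014.
2 years from 19 April 2014 is 19 April 2016.
Because the plaintiff's legal incapacity ran from 29 October 2014 to 21 May 2015, the deadline is extended by 204 days to 9 November 2016.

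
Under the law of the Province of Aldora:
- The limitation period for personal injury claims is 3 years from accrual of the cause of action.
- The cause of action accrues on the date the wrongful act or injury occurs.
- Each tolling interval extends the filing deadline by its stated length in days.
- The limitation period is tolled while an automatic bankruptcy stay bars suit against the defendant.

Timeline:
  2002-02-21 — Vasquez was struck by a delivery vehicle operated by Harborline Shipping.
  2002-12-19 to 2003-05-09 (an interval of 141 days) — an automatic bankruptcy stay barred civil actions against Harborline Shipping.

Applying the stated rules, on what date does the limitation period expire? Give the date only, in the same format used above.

2005-07-12

The limitation period began to run on 2002-02-21.
The untolled deadline — 3 years after 2002-02-21 — is 2005-02-21.
Because the automatic bankruptcy stay ran from 2002-12-19 to 2003-05-09, the deadline is extended by 141 days to 2005-07-12.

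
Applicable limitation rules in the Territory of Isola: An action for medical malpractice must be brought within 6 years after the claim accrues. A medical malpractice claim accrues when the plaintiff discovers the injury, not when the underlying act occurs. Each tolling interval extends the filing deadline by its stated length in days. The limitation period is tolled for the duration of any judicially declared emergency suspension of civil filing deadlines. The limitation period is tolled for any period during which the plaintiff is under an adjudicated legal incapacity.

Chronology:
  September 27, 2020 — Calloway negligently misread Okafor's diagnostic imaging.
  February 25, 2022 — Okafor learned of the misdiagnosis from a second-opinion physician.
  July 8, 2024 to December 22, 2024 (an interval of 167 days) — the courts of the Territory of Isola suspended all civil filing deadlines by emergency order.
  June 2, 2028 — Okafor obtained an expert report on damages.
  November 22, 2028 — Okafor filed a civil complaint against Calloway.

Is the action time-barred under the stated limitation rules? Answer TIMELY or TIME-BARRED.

The claim did not accrue until Okafor discovered the injury on February 25, 2022; the September 27, 2020 act date does not start the clock under the stated rule.
The untolled deadline — 6 years after February 25, 2022 — is February 25, 2028.
The period was tolled for 167 days by the emergency suspension of filing deadlines (July 8, 2024 to December 22, 2024), pushing the deadline to August 10, 2028.
None of the other events listed affects the running of the period under the stated rules.
Filing on November 22, 2028 missed the August 10, 2028 deadline — the action is time-barred.

TIME-BARRED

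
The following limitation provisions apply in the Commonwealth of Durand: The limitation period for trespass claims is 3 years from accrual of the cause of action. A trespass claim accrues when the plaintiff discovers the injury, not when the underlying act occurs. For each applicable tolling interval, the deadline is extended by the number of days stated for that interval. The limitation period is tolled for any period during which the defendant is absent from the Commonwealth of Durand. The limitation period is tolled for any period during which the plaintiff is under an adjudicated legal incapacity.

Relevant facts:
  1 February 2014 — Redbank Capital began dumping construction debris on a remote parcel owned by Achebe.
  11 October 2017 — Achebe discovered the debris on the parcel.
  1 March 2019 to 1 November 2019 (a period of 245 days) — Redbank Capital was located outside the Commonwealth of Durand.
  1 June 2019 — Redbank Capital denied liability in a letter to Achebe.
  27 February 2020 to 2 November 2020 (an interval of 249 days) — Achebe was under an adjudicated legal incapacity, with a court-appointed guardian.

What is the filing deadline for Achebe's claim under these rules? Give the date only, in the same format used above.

17 February 2022

The claim did not accrue until Achebe discovered the injury on 11 October 2017; the 1 February 2014 act date does not start the clock under the stated rule.
The untolled deadline — 3 years after 11 October 2017 — is 11 October 2020.
The period was tolled for 245 days by the defendant's absence from the jurisdiction (1 March 2019 to 1 November 2019), pushing the deadline to 13 June 2021.
The period was tolled for 249 days by the plaintiff's legal incapacity (27 February 2020 to 2 November 2020), pushing the deadline to 17 February 2022.
None of the other events listed affects the running of the period under the stated rules.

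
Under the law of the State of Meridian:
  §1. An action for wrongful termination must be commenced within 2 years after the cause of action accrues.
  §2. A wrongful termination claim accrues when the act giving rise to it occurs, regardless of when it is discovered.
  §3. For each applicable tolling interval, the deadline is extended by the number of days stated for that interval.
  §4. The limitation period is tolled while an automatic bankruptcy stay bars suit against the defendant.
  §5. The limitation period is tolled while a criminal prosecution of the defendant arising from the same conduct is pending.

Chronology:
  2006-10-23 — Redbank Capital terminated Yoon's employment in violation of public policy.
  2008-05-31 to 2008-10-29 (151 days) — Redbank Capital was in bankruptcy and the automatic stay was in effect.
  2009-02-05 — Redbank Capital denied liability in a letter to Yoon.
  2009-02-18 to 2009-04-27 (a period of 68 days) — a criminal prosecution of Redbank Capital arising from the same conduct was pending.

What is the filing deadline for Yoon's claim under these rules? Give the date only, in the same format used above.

The limitation period began to run on 2006-10-23.
The untolled deadline — 2 years after 2006-10-23 — is 2008-10-23.
The period was tolled for 151 days by the automatic bankruptcy stay (2008-05-31 to 2008-10-29), pushing the deadline to 2009-03-23.
Because the pending criminal prosecution ran from 2009-02-18 to 2009-04-27, the deadline is extended by 68 days to 2009-05-30.
The other events in the timeline have no effect on the limitation period under the stated rules.

2009-05-30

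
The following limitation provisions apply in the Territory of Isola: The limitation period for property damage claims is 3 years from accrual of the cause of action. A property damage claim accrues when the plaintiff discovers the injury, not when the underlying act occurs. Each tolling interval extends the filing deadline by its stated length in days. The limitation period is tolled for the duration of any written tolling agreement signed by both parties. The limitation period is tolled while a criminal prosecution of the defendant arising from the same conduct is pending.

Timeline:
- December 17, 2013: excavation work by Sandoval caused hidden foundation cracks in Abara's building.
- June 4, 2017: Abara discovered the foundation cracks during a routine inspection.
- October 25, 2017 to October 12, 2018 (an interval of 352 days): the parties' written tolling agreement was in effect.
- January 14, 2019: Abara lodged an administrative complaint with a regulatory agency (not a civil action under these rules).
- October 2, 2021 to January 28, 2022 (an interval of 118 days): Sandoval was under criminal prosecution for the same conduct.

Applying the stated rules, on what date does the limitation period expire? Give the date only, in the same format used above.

Accrual is tied to discovery, so the period began on June 4, 2017 rather than on December 17, 2013 when the act occurred.
3 years from June 4, 2017 is June 4, 2020.
The written tolling agreement from October 25, 2017 to October 12, 2018 tolled the period for 352 days, extending the deadline to May 22, 2021.
The pending criminal prosecution from October 2, 2021 to January 28, 2022 began after the period had already run on May 22, 2021, so it has no tolling effect.
The other events in the timeline have no effect on the limitation period under the stated rules.

May 22, 2021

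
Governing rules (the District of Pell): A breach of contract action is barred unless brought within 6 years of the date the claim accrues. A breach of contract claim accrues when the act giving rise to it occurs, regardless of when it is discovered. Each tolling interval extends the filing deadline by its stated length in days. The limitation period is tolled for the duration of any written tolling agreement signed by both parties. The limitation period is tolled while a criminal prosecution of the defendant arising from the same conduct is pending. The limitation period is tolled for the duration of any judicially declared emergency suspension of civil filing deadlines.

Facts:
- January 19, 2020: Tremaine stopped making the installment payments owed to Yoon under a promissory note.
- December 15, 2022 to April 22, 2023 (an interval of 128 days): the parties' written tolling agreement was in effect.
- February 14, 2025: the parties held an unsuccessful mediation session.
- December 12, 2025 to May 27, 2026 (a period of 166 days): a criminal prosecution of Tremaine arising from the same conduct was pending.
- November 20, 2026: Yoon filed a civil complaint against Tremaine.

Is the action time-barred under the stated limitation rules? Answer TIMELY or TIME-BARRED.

TIME-BARRED

The claim accrued on January 19, 2020, the date of the act.
Adding the 6 years base period to January 19, 2020 gives a deadline of January 19, 2026, before any tolling.
The written tolling agreement from December 15, 2022 to April 22, 2023 tolled the period for 128 days, extending the deadline to May 27, 2026.
Because the pending criminal prosecution ran from December 12, 2025 to May 27, 2026, the deadline is extended by 166 days to November 9, 2026.
The other events in the timeline have no effect on the limitation period under the stated rules.
Yoon filed on November 20, 2026, after the November 9, 2026 deadline, so the action is time-barred.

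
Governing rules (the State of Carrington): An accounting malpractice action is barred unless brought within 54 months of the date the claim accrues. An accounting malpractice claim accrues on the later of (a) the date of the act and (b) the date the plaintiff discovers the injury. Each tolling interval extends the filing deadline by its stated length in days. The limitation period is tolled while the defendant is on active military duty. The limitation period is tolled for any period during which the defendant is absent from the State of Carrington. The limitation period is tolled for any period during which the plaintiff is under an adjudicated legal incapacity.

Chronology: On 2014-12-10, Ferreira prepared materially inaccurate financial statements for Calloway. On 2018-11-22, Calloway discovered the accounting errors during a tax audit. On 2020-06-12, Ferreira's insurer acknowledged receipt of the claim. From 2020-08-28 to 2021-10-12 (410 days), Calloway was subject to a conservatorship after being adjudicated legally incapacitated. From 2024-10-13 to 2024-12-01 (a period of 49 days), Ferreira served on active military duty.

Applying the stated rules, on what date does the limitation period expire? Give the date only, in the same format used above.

2024-07-05

Because discovery on 2018-11-22 post-dates the 2014-12-10 act, accrual under the later-of rule falls on 2018-11-22.
The untolled deadline — 54 months after 2018-11-22 — is 2023-05-22.
Because the plaintiff's legal incapacity ran from 2020-08-28 to 2021-10-12, the deadline is extended by 410 days to 2024-07-05.
By the time the defendant's active military service began on 2024-10-13, the limitation period had already expired on 2024-07-05; that interval cannot revive it.
The other events in the timeline have no effect on the limitation period under the stated rules.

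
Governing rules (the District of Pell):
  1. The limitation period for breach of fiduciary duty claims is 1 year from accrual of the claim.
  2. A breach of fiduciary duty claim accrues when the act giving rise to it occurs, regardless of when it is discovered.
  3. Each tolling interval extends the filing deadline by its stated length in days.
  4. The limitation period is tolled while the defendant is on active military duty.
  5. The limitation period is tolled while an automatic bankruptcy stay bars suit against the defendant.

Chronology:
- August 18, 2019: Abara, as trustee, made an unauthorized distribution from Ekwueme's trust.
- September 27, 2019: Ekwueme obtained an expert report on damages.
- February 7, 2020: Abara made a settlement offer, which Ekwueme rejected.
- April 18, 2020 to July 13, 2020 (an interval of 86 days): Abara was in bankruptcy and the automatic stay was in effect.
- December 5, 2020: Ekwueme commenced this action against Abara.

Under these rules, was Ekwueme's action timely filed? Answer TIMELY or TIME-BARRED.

The claim accrued on August 18, 2019, the date of the act.
The untolled deadline — 1 year after August 18, 2019 — is August 18, 2020.
Because the automatic bankruptcy stay ran from April 18, 2020 to July 13, 2020, the deadline is extended by 86 days to November 12, 2020.
The other events in the timeline have no effect on the limitation period under the stated rules.
The December 5, 2020 filing falls after the November 12, 2020 deadline; the claim is time-barred.

TIME-BARRED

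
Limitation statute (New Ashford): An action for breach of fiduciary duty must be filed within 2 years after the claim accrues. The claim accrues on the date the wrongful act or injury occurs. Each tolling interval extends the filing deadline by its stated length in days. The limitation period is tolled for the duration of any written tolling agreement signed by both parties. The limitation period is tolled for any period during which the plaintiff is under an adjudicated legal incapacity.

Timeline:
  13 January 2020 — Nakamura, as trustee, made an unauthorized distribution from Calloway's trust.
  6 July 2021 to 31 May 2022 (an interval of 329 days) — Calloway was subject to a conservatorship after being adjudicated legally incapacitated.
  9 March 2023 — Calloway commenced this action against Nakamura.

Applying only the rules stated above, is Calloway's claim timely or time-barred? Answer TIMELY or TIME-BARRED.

The limitation period began to run on 13 January 2020.
2 years from 13 January 2020 is 13 January 2022.
The plaintiff's legal incapacity from 6 July 2021 to 31 May 2022 tolled the period for 329 days, extending the deadline to 8 December 2022.
The 9 March 2023 filing falls after the 8 December 2022 deadline; the claim is time-barred.

TIME-BARRED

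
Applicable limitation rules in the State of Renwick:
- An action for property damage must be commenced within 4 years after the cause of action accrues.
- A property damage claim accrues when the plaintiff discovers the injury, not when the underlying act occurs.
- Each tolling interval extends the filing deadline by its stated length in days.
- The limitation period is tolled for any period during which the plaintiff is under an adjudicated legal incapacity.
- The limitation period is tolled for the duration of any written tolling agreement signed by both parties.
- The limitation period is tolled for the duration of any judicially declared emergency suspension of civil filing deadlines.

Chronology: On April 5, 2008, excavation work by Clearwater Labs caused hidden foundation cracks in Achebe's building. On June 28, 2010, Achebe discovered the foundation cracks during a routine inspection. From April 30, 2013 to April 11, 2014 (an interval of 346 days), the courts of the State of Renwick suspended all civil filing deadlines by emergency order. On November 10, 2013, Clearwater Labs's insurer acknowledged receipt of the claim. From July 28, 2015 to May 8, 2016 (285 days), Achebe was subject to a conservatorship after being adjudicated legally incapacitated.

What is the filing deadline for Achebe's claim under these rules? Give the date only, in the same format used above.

June 9, 2015

The claim did not accrue until Achebe discovered the injury on June 28, 2010; the April 5, 2008 act date does not start the clock under the stated rule.
4 years from June 28, 2010 is June 28, 2014.
The emergency suspension of filing deadlines from April 30, 2013 to April 11, 2014 tolled the period for 346 days, extending the deadline to June 9, 2015.
The plaintiff's legal incapacity starting July 28, 2015 came too late — the period had run on June 9, 2015 — and so does not extend the deadline.
None of the other events listed affects the running of the period under the stated rules.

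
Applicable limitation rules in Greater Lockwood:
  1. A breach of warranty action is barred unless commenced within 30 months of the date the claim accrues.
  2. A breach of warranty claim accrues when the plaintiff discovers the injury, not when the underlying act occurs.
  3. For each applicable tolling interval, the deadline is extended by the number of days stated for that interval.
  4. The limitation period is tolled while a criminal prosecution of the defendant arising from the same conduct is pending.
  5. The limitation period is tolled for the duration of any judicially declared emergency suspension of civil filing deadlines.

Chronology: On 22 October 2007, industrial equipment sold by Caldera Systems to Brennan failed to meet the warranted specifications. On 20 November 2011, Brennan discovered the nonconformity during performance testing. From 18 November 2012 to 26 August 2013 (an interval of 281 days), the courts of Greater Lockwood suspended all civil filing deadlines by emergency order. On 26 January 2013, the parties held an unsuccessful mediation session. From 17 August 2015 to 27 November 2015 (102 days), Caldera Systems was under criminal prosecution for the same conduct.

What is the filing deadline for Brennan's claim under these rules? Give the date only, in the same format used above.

25 February 2015

Under the discovery rule, the claim accrued on 20 November 2011, when Brennan discovered the injury — not on the 22 October 2007 date of the underlying act.
30 months from 20 November 2011 is 20 May 2014.
Because the emergency suspension of filing deadlines ran from 18 November 2012 to 26 August 2013, the deadline is extended by 281 days to 25 February 2015.
By the time the pending criminal prosecution began on 17 August 2015, the limitation period had already expired on 25 February 2015; that interval cannot revive it.
Nothing else in the chronology tolls or restarts the period.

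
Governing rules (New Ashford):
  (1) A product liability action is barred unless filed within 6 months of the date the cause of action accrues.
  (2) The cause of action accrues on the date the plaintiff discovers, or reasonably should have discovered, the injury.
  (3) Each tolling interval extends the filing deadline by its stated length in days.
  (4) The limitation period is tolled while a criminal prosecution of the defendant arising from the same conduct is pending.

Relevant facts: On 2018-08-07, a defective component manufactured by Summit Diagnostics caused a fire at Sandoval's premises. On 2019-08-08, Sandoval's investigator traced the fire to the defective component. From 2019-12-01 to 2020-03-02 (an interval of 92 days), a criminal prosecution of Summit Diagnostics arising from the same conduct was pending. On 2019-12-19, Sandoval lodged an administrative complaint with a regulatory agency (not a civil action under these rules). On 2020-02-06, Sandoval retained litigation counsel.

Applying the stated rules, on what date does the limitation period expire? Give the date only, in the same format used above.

2020-05-10

The claim did not accrue until Sandoval discovered the injury on 2019-08-08; the 2018-08-07 act date does not start the clock under the stated rule.
The untolled deadline — 6 months after 2019-08-08 — is 2020-02-08.
The pending criminal prosecution from 2019-12-01 to 2020-03-02 tolled the period for 92 days, extending the deadline to 2020-05-10.
Nothing else in the chronology tolls or restarts the period.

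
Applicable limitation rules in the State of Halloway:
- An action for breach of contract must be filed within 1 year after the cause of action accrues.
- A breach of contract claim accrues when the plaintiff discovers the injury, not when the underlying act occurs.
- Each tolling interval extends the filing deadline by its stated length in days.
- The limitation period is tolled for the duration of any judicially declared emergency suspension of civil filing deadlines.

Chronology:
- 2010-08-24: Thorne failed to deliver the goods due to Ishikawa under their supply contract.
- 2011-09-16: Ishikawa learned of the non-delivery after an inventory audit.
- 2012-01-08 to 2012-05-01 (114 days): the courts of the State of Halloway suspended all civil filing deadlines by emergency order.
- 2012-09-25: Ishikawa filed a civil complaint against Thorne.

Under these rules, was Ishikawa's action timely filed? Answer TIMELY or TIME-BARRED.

TIMELY

The claim did not accrue until Ishikawa discovered the injury on 2011-09-16; the 2010-08-24 act date does not start the clock under the stated rule.
Adding the 1 year base period to 2011-09-16 gives a deadline of 2012-09-16, before any tolling.
Because the emergency suspension of filing deadlines ran from 2012-01-08 to 2012-05-01, the deadline is extended by 114 days to 2013-01-08.
Filing on 2012-09-25 beat the 2013-01-08 deadline — the action is timely.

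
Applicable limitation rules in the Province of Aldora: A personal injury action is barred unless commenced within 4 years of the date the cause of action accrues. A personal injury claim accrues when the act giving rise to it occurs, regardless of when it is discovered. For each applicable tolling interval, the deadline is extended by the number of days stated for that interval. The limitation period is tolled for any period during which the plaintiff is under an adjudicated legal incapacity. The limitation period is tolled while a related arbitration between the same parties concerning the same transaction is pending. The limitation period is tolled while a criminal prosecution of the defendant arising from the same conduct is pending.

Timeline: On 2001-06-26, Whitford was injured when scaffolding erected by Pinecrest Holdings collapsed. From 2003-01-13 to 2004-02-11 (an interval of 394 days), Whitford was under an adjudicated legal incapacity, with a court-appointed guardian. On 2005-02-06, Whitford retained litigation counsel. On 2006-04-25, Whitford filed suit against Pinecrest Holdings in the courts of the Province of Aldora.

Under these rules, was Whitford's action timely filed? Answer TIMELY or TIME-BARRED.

TIMELY

The claim accrued on 2001-06-26, when the wrongful act occurred.
The untolled deadline — 4 years after 2001-06-26 — is 2005-06-26.
Because the plaintiff's legal incapacity ran from 2003-01-13 to 2004-02-11, the deadline is extended by 394 days to 2006-07-25.
None of the other events listed affects the running of the period under the stated rules.
The 2006-04-25 filing precedes the 2006-07-25 deadline; the claim is timely.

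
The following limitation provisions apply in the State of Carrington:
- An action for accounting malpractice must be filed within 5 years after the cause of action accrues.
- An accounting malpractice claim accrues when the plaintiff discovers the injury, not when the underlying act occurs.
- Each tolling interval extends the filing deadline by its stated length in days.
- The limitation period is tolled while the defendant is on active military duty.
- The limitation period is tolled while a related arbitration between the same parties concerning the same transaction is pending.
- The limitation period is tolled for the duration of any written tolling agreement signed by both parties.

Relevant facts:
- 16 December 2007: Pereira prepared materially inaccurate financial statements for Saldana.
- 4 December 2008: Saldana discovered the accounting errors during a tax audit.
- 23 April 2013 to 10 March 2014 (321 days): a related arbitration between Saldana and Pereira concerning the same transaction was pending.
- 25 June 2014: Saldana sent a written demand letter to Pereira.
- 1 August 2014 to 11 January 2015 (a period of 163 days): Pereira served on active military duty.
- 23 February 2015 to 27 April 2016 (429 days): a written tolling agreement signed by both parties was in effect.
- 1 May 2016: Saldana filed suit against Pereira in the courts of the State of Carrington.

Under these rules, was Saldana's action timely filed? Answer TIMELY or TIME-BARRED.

TIMELY

The claim did not accrue until Saldana discovered the injury on 4 December 2008; the 16 December 2007 act date does not start the clock under the stated rule.
5 years from 4 December 2008 is 4 December 2013.
The pending related arbitration from 23 April 2013 to 10 March 2014 tolled the period for 321 days, extending the deadline to 21 October 2014.
The defendant's active military service from 1 August 2014 to 11 January 2015 tolled the period for 163 days, extending the deadline to 2 April 2015.
The written tolling agreement from 23 February 2015 to 27 April 2016 tolled the period for 429 days, extending the deadline to 4 June 2016.
Nothing else in the chronology tolls or restarts the period.
Saldana filed on 1 May 2016, before the 4 June 2016 deadline, so the action is timely.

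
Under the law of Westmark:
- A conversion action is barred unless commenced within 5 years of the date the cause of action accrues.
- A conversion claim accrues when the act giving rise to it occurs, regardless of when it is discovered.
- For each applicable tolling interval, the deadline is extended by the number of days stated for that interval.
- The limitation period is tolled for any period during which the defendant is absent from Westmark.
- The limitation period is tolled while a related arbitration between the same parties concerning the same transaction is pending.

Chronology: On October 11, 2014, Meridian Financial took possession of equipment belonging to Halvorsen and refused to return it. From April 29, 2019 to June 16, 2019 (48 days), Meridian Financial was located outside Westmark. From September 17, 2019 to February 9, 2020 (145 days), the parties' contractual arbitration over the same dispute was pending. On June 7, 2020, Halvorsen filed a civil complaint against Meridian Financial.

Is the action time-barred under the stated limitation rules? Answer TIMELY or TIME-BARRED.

The cause of action accrued on October 11, 2014, the date of the act.
Adding the 5 years base period to October 11, 2014 gives a deadline of October 11, 2019, before any tolling.
The period was tolled for 48 days by the defendant's absence from the jurisdiction (April 29, 2019 to June 16, 2019), pushing the deadline to November 28, 2019.
The pending related arbitration from September 17, 2019 to February 9, 2020 tolled the period for 145 days, extending the deadline to April 21, 2020.
Halvorsen filed on June 7, 2020, after the April 21, 2020 deadline, so the action is time-barred.

TIME-BARRED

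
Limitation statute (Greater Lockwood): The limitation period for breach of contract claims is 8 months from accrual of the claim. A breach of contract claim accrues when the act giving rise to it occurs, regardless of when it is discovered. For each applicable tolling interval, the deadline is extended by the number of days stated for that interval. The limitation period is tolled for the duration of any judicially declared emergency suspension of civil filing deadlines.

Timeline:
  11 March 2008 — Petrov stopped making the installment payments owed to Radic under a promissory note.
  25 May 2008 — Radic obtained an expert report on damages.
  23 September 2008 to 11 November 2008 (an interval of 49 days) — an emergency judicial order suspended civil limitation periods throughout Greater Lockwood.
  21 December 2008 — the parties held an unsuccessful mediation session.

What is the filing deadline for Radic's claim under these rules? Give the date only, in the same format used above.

30 December 2008

The claim accrued on 11 March 2008, the date of the act.
8 months from 11 March 2008 is 11 November 2008.
The emergency suspension of filing deadlines from 23 September 2008 to 11 November 2008 tolled the period for 49 days, extending the deadline to 30 December 2008.
The other events in the timeline have no effect on the limitation period under the stated rules.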